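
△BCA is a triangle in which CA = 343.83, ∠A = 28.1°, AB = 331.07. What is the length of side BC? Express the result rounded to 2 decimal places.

By the law of cosines, BC² = CA² + AB² − 2·CA·AB·cos A = 26998, so BC ≈ 164.31.

164.31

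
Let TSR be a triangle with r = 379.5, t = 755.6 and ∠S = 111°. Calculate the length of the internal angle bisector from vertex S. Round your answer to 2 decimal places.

t_S ≈ 286.17

By the law of cosines, s² = r² + t² − 2·r·t·cos S = 9.2048e+05, so s ≈ 959.41.
The bisector from S has length 2·r·t·cos(∠S/2)/(r+t) ≈ 286.17.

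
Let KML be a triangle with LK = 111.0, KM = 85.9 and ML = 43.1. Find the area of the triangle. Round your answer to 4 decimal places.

1682.8765

Semiperimeter s = (43.1 + 111 + 85.9)/2 = 120.
Heron's formula: area = √(120·76.9·9·34.1) ≈ 1682.9.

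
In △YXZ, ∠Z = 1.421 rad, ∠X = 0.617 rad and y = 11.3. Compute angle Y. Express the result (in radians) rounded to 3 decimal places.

1.104

The third angle is ∠Y = π − ∠X − ∠Z = 1.104 rad.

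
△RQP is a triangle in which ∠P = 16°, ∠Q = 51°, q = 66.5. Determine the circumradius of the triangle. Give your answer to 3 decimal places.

42.785

The third angle is ∠R = 180° − ∠Q − ∠P = 113.00°.
Law of sines: r = q·sin R/sin Q ≈ 78.767.
Law of sines: p = q·sin P/sin Q ≈ 23.586.
Circumradius = q/(2 sin Q) ≈ 42.785.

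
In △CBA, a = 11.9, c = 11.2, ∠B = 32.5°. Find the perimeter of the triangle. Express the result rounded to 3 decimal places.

29.599

By the law of cosines, b² = a² + c² − 2·a·c·cos B = 42.236, so b ≈ 6.4989.
Semiperimeter s = (11.2+6.4989+11.9)/2 = 14.799.
Perimeter = 11.2 + 6.4989 + 11.9 = 29.599.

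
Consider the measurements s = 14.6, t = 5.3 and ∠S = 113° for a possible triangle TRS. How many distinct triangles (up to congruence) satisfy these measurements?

t·sin S = 5.3·sin(113°) ≈ 4.879.
Since ∠S is not acute, a triangle exists only if s > t; here s > t, so there is exactly one triangle.

1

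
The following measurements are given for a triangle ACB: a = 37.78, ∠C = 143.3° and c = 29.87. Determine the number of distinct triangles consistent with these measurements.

0

a·sin C = 37.78·sin(143.3°) ≈ 22.58.
Since ∠C is not acute, a triangle exists only if c > a; here c ≤ a, so there is no triangle.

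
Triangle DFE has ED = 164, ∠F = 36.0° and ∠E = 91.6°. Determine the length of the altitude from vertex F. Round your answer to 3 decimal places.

h_F ≈ 220.973

The third angle is ∠D = 180° − ∠F − ∠E = 52.40°.
Law of sines: FE = ED·sin D/sin F ≈ 221.06.
Law of sines: DF = ED·sin E/sin F ≈ 278.9.
Area = ½·ED·FE·sin E ≈ 18120.
The altitude from F has length 2·area/ED ≈ 220.97.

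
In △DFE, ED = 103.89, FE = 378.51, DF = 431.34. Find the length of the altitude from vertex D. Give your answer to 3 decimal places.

Semiperimeter s = (378.51 + 103.89 + 431.34)/2 = 456.87.
Heron's formula: area = √(456.87·78.36·352.98·25.53) ≈ 17962.
The altitude from D has length 2·area/FE ≈ 94.907.

h_D ≈ 94.907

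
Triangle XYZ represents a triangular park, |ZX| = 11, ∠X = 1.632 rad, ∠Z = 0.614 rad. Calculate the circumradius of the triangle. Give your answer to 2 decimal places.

7.05

The third angle is ∠Y = π − ∠Z − ∠X = 0.896 rad.
Law of sines: |YZ| = |ZX|·sin X/sin Y ≈ 14.066.
Law of sines: |XY| = |ZX|·sin Z/sin Y ≈ 8.119.
Circumradius = |ZX|/(2 sin Y) ≈ 7.046.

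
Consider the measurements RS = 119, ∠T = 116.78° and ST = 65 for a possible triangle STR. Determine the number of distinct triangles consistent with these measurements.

1

ST·sin T = 65·sin(116.78°) ≈ 58.03.
Since ∠T is not acute, a triangle exists only if RS > ST; here RS > ST, so there is exactly one triangle.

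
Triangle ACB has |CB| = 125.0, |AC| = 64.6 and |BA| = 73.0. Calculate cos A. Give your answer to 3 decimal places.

-0.649

By the law of cosines, cos A = (|BA|² + |AC|² − |CB|²) / (2·|BA|·|AC|) ≈ -0.64918, so ∠A ≈ 130.48°.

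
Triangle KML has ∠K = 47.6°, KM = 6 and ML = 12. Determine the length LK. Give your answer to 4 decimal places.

Law of sines: sin L = KM·sin K/ML ≈ 0.36923.
Since ML ≥ KM, only the acute value applies: ∠L ≈ 21.67°.
Then ∠M = 180° − ∠K − ∠L ≈ 110.73°.
Law of sines gives LK = ML·sin M/sin K ≈ 15.198.

15.1979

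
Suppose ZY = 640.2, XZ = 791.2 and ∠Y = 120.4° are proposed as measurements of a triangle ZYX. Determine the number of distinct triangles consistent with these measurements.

ZY·sin Y = 640.2·sin(120.4°) ≈ 552.2.
Since ∠Y is not acute, a triangle exists only if XZ > ZY; here XZ > ZY, so there is exactly one triangle.

1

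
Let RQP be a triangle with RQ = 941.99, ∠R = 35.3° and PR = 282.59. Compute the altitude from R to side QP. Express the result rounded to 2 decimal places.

By the law of cosines, QP² = PR² + RQ² − 2·PR·RQ·cos R = 5.327e+05, so QP ≈ 729.86.
Area = ½·PR·RQ·sin R ≈ 76912.
The altitude from R has length 2·area/QP ≈ 210.76.

210.76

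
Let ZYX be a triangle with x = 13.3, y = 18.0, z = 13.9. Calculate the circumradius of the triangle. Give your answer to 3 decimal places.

By the law of cosines, cos Z = (y² + x² − z²) / (2·y·x) ≈ 0.64261, so ∠Z ≈ 50.01°.
Circumradius = z/(2 sin Z) ≈ 9.0708.

R ≈ 9.071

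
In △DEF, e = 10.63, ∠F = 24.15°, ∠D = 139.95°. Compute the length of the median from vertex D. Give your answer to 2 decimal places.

m_D ≈ 5.16

The third angle is ∠E = 180° − ∠F − ∠D = 15.90°.
Law of sines: d = e·sin D/sin E ≈ 24.967.
Law of sines: f = e·sin F/sin E ≈ 15.875.
Median from D: ½√(2·e² + 2·f² − d²) ≈ 5.1637.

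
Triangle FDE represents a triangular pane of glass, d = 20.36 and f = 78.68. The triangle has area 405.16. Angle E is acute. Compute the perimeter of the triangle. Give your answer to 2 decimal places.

161.02

From area = ½·f·d·sin E, we get sin E = 2·area/(f·d) ≈ 0.50584.
Taking the acute solution, ∠E ≈ 30.39°.
Law of cosines then gives e ≈ 61.979.
Perimeter = 78.68 + 20.36 + 61.979 = 161.02.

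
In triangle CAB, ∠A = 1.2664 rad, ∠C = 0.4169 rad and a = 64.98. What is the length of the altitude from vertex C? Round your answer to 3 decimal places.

64.569

The third angle is ∠B = π − ∠C − ∠A = 1.4583 rad.
Law of sines: c = a·sin C/sin A ≈ 27.58.
Law of sines: b = a·sin B/sin A ≈ 67.681.
Area = ½·a·c·sin B ≈ 890.41.
The altitude from C has length 2·area/c ≈ 64.569.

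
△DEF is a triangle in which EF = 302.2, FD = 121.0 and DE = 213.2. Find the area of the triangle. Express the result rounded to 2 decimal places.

Semiperimeter s = (302.2 + 121 + 213.2)/2 = 318.2.
Heron's formula: area = √(318.2·16·197.2·105) ≈ 10267.

area ≈ 10267.35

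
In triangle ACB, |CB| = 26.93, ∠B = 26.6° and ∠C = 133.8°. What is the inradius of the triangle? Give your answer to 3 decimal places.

The third angle is ∠A = 180° − ∠C − ∠B = 19.60°.
Law of sines: |BA| = |CB|·sin C/sin A ≈ 57.943.
Law of sines: |AC| = |CB|·sin B/sin A ≈ 35.946.
Area = ½·|CB|·|BA|·sin B ≈ 349.34.
Semiperimeter s = (26.93+57.943+35.946)/2 = 60.409.
Inradius = area/s = 349.34/60.409 ≈ 5.7829.

r ≈ 5.783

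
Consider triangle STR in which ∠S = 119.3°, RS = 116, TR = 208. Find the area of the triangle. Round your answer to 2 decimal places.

Law of sines: sin T = RS·sin S/TR ≈ 0.48635.
Since TR ≥ RS, only the acute value applies: ∠T ≈ 29.10°.
Then ∠R = 180° − ∠S − ∠T ≈ 31.60°.
Law of sines gives ST = TR·sin R/sin S ≈ 124.97.
Area = ½·TR·RS·sin R ≈ 6321.2.

6321.24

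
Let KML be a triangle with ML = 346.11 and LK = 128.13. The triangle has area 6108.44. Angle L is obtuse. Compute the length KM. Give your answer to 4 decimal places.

470.6077

From area = ½·ML·LK·sin L, we get sin L = 2·area/(ML·LK) ≈ 0.27548.
Taking the obtuse solution, ∠L ≈ 164.01°.
Law of cosines then gives KM ≈ 470.61.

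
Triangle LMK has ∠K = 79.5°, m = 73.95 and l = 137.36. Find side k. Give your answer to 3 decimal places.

By the law of cosines, k² = l² + m² − 2·l·m·cos K = 20634, so k ≈ 143.65.

143.646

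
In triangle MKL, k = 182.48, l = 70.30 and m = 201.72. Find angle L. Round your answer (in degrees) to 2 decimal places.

By the law of cosines, cos L = (m² + k² − l²) / (2·m·k) ≈ 0.93790, so ∠L ≈ 20.30°.

20.30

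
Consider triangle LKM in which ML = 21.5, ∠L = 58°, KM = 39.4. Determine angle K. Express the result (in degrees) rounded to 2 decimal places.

Law of sines: sin K = ML·sin L/KM ≈ 0.46277.
Since KM ≥ ML, only the acute value applies: ∠K ≈ 27.57°.
Then ∠M = 180° − ∠L − ∠K ≈ 94.43°.

∠K ≈ 27.57°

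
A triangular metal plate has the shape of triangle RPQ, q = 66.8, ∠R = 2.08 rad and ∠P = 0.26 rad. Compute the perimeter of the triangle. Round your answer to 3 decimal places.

171.883

The third angle is ∠Q = π − ∠R − ∠P = 0.802 rad.
Law of sines: r = q·sin R/sin Q ≈ 81.18.
Law of sines: p = q·sin P/sin Q ≈ 23.902.
Semiperimeter s = (81.18+23.902+66.8)/2 = 85.941.
Perimeter = 81.18 + 23.902 + 66.8 = 171.88.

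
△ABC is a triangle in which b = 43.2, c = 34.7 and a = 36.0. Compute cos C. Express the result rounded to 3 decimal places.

By the law of cosines, cos C = (a² + b² − c²) / (2·a·b) ≈ 0.62955, so ∠C ≈ 50.98°.

cos C ≈ 0.630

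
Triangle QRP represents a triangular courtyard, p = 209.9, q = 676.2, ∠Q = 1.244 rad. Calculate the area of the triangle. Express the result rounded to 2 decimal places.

Law of sines: sin P = p·sin Q/q ≈ 0.29398.
Since q ≥ p, only the acute value applies: ∠P ≈ 0.298 rad.
Then ∠R = π − ∠Q − ∠P ≈ 1.599 rad.
Law of sines gives r = q·sin R/sin Q ≈ 713.7.
Area = ½·q·p·sin R ≈ 70939.

70938.56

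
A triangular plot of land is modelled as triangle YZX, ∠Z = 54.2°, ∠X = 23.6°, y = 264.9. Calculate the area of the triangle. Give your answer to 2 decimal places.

The third angle is ∠Y = 180° − ∠Z − ∠X = 102.20°.
Law of sines: z = y·sin Z/sin Y ≈ 219.82.
Law of sines: x = y·sin X/sin Y ≈ 108.5.
Area = ½·y·z·sin X ≈ 11656.

area ≈ 11655.97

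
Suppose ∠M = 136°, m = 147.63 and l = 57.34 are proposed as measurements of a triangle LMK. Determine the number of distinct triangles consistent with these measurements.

l·sin M = 57.34·sin(136°) ≈ 39.83.
Since ∠M is not acute, a triangle exists only if m > l; here m > l, so there is exactly one triangle.

1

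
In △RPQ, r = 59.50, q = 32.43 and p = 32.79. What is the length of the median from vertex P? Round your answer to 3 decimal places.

Median from P: ½√(2·q² + 2·r² − p²) ≈ 45.024.

m_P ≈ 45.024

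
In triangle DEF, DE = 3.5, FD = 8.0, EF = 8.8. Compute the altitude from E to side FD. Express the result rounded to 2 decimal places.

h_E ≈ 3.50

Semiperimeter s = (8.8 + 8 + 3.5)/2 = 10.15.
Heron's formula: area = √(10.15·1.35·2.15·6.65) ≈ 13.997.
The altitude from E has length 2·area/FD ≈ 3.4992.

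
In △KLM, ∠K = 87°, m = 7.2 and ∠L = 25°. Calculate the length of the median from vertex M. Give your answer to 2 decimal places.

The third angle is ∠M = 180° − ∠K − ∠L = 68.00°.
Law of sines: k = m·sin K/sin M ≈ 7.7548.
Law of sines: l = m·sin L/sin M ≈ 3.2818.
Median from M: ½√(2·k² + 2·l² − m²) ≈ 4.7428.

m_M ≈ 4.74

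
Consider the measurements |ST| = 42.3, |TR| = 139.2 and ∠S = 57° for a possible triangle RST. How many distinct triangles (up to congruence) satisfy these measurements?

|ST|·sin S = 42.3·sin(57°) ≈ 35.48.
Since |TR| ≥ |ST|, exactly one triangle exists.

1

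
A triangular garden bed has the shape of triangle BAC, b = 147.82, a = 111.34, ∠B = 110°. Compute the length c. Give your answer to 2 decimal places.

66.34

Law of sines: sin A = a·sin B/b ≈ 0.70779.
Since b ≥ a, only the acute value applies: ∠A ≈ 45.06°.
Then ∠C = 180° − ∠B − ∠A ≈ 24.94°.
Law of sines gives c = b·sin C/sin B ≈ 66.343.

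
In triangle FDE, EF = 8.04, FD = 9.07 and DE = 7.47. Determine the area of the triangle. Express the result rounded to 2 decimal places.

Semiperimeter s = (7.47 + 8.04 + 9.07)/2 = 12.29.
Heron's formula: area = √(12.29·4.82·4.25·3.22) ≈ 28.472.

28.47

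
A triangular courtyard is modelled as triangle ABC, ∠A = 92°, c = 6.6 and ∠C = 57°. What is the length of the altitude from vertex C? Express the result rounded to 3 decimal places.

The third angle is ∠B = 180° − ∠C − ∠A = 31.00°.
Law of sines: a = c·sin A/sin C ≈ 7.8648.
Law of sines: b = c·sin B/sin C ≈ 4.0531.
Area = ½·c·a·sin B ≈ 13.367.
The altitude from C has length 2·area/c ≈ 4.0507.

h_C ≈ 4.051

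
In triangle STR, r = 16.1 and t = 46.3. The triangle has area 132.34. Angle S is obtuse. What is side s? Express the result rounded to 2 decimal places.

From area = ½·t·r·sin S, we get sin S = 2·area/(t·r) ≈ 0.35507.
Taking the obtuse solution, ∠S ≈ 159.20°.
Law of cosines then gives s ≈ 61.617.

61.62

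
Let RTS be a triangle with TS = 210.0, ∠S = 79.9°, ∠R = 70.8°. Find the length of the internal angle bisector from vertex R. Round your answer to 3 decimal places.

t_R ≈ 118.504

The third angle is ∠T = 180° − ∠S − ∠R = 29.30°.
Law of sines: SR = TS·sin T/sin R ≈ 108.82.
Law of sines: RT = TS·sin S/sin R ≈ 218.92.
The bisector from R has length 2·SR·RT·cos(∠R/2)/(SR+RT) ≈ 118.5.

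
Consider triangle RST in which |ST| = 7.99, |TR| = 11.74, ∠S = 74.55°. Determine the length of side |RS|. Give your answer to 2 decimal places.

10.99

Law of sines: sin R = |ST|·sin S/|TR| ≈ 0.65599.
Since |TR| ≥ |ST|, only the acute value applies: ∠R ≈ 40.99°.
Then ∠T = 180° − ∠S − ∠R ≈ 64.46°.
Law of sines gives |RS| = |TR|·sin T/sin S ≈ 10.99.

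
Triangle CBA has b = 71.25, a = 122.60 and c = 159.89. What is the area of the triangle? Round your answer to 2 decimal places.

4149.05

Semiperimeter s = (159.89 + 71.25 + 122.6)/2 = 176.87.
Heron's formula: area = √(176.87·16.98·105.62·54.27) ≈ 4149.1.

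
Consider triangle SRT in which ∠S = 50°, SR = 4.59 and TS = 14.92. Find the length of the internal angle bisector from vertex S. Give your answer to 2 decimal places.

By the law of cosines, RT² = TS² + SR² − 2·TS·SR·cos S = 155.63, so RT ≈ 12.475.
The bisector from S has length 2·TS·SR·cos(∠S/2)/(TS+SR) ≈ 6.3625.

t_S ≈ 6.36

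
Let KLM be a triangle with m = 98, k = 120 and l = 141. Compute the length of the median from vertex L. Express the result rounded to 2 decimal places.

Median from L: ½√(2·m² + 2·k² − l²) ≈ 83.856.

83.86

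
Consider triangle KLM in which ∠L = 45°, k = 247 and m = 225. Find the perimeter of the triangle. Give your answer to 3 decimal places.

653.767

By the law of cosines, l² = m² + k² − 2·m·k·cos L = 33039, so l ≈ 181.77.
Semiperimeter s = (247+181.77+225)/2 = 326.88.
Perimeter = 247 + 181.77 + 225 = 653.77.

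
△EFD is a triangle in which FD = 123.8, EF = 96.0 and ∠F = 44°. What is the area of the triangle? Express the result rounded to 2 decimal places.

4127.94

Area = ½·EF·FD·sin F ≈ 4127.9.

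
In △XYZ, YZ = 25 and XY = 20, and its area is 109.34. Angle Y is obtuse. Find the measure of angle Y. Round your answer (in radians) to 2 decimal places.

From area = ½·XY·YZ·sin Y, we get sin Y = 2·area/(XY·YZ) ≈ 0.43736.
Taking the obtuse solution, ∠Y ≈ 2.689 rad.

2.69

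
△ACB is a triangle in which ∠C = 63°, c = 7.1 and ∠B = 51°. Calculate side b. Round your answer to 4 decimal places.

6.1927

The third angle is ∠A = 180° − ∠C − ∠B = 66.00°.
Law of sines: b = c·sin B/sin C ≈ 6.1927.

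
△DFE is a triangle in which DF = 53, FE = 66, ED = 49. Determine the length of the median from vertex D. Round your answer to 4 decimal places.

m_D ≈ 38.9358

Median from D: ½√(2·ED² + 2·DF² − FE²) ≈ 38.936.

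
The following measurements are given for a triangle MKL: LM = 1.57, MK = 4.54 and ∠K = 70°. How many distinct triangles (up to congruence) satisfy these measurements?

MK·sin K = 4.54·sin(70°) ≈ 4.266.
Since LM = 1.57 < 4.266 = MK sin K, no triangle exists.

0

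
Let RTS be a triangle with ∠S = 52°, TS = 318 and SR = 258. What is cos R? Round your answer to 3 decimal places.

cos R ≈ 0.241

By the law of cosines, RT² = TS² + SR² − 2·TS·SR·cos S = 66665, so RT ≈ 258.2.
Law of cosines again: cos R = (SR² + RT² − TS²)/(2·SR·RT) ≈ 0.24098, so ∠R ≈ 76.06°.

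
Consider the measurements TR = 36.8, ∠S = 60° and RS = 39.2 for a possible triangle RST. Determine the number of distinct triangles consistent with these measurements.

2

RS·sin S = 39.2·sin(60°) ≈ 33.95.
Since RS sin S < TR < RS (33.95 < 36.8 < 39.2), two triangles exist.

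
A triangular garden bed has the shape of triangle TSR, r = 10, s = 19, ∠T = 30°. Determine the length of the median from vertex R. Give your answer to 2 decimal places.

m_R ≈ 14.88

By the law of cosines, t² = s² + r² − 2·s·r·cos T = 131.91, so t ≈ 11.485.
Median from R: ½√(2·t² + 2·s² − r²) ≈ 14.881.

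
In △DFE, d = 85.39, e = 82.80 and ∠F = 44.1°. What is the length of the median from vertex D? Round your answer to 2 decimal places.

By the law of cosines, f² = e² + d² − 2·e·d·cos F = 3992.6, so f ≈ 63.187.
Median from D: ½√(2·f² + 2·e² − d²) ≈ 60.011.

m_D ≈ 60.01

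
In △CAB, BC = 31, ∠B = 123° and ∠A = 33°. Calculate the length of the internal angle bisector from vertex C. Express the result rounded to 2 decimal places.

The third angle is ∠C = 180° − ∠A − ∠B = 24.00°.
Law of sines: AB = BC·sin C/sin A ≈ 23.151.
Law of sines: CA = BC·sin B/sin A ≈ 47.736.
The bisector from C has length 2·BC·CA·cos(∠C/2)/(BC+CA) ≈ 36.768.

36.77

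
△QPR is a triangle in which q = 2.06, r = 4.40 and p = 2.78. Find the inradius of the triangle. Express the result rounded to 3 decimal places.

0.474

Semiperimeter s = (2.06 + 2.78 + 4.4)/2 = 4.62.
Heron's formula: area = √(4.62·2.56·1.84·0.22) ≈ 2.1881.
Inradius = area/s = 2.1881/4.62 ≈ 0.47361.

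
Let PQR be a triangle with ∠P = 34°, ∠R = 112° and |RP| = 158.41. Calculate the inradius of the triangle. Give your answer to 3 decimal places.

r ≈ 40.151

The third angle is ∠Q = 180° − ∠R − ∠P = 34.00°.
Law of sines: |QR| = |RP|·sin P/sin Q ≈ 158.41.
Law of sines: |PQ| = |RP|·sin R/sin Q ≈ 262.66.
Area = ½·|RP|·|QR|·sin R ≈ 11633.
Semiperimeter s = (158.41+158.41+262.66)/2 = 289.74.
Inradius = area/s = 11633/289.74 ≈ 40.151.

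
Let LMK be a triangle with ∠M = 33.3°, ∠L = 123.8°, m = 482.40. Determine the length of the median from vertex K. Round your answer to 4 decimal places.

594.7158

The third angle is ∠K = 180° − ∠L − ∠M = 22.90°.
Law of sines: l = m·sin L/sin M ≈ 730.15.
Law of sines: k = m·sin K/sin M ≈ 341.9.
Median from K: ½√(2·l² + 2·m² − k²) ≈ 594.72.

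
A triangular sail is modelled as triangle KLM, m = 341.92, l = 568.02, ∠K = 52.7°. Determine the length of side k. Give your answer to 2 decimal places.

451.85

By the law of cosines, k² = l² + m² − 2·l·m·cos K = 2.0417e+05, so k ≈ 451.85.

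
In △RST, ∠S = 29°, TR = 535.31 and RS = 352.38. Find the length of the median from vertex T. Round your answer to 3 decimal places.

666.910

Law of sines: sin T = RS·sin S/TR ≈ 0.31914.
Since TR ≥ RS, only the acute value applies: ∠T ≈ 18.61°.
Then ∠R = 180° − ∠S − ∠T ≈ 132.39°.
Law of sines gives ST = TR·sin R/sin S ≈ 815.52.
Median from T: ½√(2·ST² + 2·TR² − RS²) ≈ 666.91.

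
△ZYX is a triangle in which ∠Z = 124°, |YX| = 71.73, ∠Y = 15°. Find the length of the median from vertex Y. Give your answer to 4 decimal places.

63.7046

The third angle is ∠X = 180° − ∠Z − ∠Y = 41.00°.
Law of sines: |XZ| = |YX|·sin Y/sin Z ≈ 22.394.
Law of sines: |ZY| = |YX|·sin X/sin Z ≈ 56.764.
Median from Y: ½√(2·|ZY|² + 2·|YX|² − |XZ|²) ≈ 63.705.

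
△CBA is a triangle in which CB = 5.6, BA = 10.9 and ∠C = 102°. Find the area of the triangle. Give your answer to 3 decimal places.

22.621

Law of sines: sin A = CB·sin C/BA ≈ 0.50253.
Since BA ≥ CB, only the acute value applies: ∠A ≈ 30.17°.
Then ∠B = 180° − ∠C − ∠A ≈ 47.83°.
Law of sines gives AC = BA·sin B/sin C ≈ 8.2594.
Area = ½·BA·CB·sin B ≈ 22.621.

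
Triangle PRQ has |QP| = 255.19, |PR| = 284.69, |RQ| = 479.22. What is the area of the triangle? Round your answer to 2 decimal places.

Semiperimeter s = (479.22 + 255.19 + 284.69)/2 = 509.55.
Heron's formula: area = √(509.55·30.33·254.36·224.86) ≈ 29731.

29731.04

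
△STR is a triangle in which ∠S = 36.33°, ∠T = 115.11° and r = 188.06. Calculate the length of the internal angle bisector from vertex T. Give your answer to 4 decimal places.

111.6700

The third angle is ∠R = 180° − ∠S − ∠T = 28.56°.
Law of sines: s = r·sin S/sin R ≈ 233.04.
Law of sines: t = r·sin T/sin R ≈ 356.19.
The bisector from T has length 2·r·s·cos(∠T/2)/(r+s) ≈ 111.67.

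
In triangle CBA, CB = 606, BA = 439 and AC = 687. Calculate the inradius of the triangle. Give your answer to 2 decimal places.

r ≈ 151.48

Semiperimeter s = (439 + 687 + 606)/2 = 866.
Heron's formula: area = √(866·427·179·260) ≈ 1.3119e+05.
Inradius = area/s = 1.3119e+05/866 ≈ 151.48.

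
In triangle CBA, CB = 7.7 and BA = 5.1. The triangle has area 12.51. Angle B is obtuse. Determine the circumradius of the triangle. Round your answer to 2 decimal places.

From area = ½·CB·BA·sin B, we get sin B = 2·area/(CB·BA) ≈ 0.63713.
Taking the obtuse solution, ∠B ≈ 140.42°.
Law of cosines then gives AC ≈ 12.076.
Circumradius = AC/(2 sin B) ≈ 9.4771.

9.48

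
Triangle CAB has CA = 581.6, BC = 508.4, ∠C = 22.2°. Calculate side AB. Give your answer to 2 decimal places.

221.80

By the law of cosines, AB² = BC² + CA² − 2·BC·CA·cos C = 49196, so AB ≈ 221.8.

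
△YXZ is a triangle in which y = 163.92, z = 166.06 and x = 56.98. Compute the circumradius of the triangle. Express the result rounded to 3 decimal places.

R ≈ 83.809

By the law of cosines, cos Y = (x² + z² − y²) / (2·x·z) ≈ 0.20888, so ∠Y ≈ 1.3604 rad.
Circumradius = y/(2 sin Y) ≈ 83.809.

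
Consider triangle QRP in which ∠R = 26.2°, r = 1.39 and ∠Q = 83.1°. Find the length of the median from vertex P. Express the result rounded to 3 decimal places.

The third angle is ∠P = 180° − ∠Q − ∠R = 70.70°.
Law of sines: q = r·sin Q/sin R ≈ 3.1255.
Law of sines: p = r·sin P/sin R ≈ 2.9714.
Median from P: ½√(2·q² + 2·r² − p²) ≈ 1.9087.

1.909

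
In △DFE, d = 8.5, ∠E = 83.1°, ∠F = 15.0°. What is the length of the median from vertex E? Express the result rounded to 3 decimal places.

m_E ≈ 4.520

The third angle is ∠D = 180° − ∠F − ∠E = 81.90°.
Law of sines: f = d·sin F/sin D ≈ 2.2221.
Law of sines: e = d·sin E/sin D ≈ 8.5235.
Median from E: ½√(2·d² + 2·f² − e²) ≈ 4.5201.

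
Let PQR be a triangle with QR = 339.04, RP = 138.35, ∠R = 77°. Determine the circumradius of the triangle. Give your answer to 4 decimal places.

By the law of cosines, PQ² = QR² + RP² − 2·QR·RP·cos R = 1.1299e+05, so PQ ≈ 336.13.
Area = ½·QR·RP·sin R ≈ 22852.
Circumradius = PQ/(2 sin R) ≈ 172.49.

172.4875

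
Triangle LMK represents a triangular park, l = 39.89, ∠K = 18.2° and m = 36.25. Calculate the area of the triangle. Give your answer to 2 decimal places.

225.82

Area = ½·l·m·sin K ≈ 225.82.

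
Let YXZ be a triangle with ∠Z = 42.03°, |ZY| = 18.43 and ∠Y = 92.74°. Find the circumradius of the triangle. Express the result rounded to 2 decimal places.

The third angle is ∠X = 180° − ∠Z − ∠Y = 45.23°.
Law of sines: |XZ| = |ZY|·sin Y/sin X ≈ 25.93.
Law of sines: |YX| = |ZY|·sin Z/sin X ≈ 17.381.
Circumradius = |ZY|/(2 sin X) ≈ 12.98.

12.98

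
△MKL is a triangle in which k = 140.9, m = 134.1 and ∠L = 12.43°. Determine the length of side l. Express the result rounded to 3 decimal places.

By the law of cosines, l² = m² + k² − 2·m·k·cos L = 932.03, so l ≈ 30.529.

30.529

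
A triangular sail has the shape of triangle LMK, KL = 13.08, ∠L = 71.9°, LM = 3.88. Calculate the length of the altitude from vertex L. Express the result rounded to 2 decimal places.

h_L ≈ 3.88

By the law of cosines, MK² = KL² + LM² − 2·KL·LM·cos L = 154.61, so MK ≈ 12.434.
Area = ½·KL·LM·sin L ≈ 24.12.
The altitude from L has length 2·area/MK ≈ 3.8796.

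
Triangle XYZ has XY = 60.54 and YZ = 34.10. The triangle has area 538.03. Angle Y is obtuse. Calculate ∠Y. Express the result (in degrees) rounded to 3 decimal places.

From area = ½·XY·YZ·sin Y, we get sin Y = 2·area/(XY·YZ) ≈ 0.52124.
Taking the obtuse solution, ∠Y ≈ 148.58°.

∠Y ≈ 148.584°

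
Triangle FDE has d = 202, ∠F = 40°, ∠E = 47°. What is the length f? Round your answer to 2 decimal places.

The third angle is ∠D = 180° − ∠E − ∠F = 93.00°.
Law of sines: f = d·sin F/sin D ≈ 130.02.

130.02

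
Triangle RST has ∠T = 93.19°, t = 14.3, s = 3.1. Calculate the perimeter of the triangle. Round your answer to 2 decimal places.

Law of sines: sin S = s·sin T/t ≈ 0.21645.
Since t ≥ s, only the acute value applies: ∠S ≈ 12.50°.
Then ∠R = 180° − ∠T − ∠S ≈ 74.31°.
Law of sines gives r = t·sin R/sin T ≈ 13.789.
Semiperimeter p = (13.789+3.1+14.3)/2 = 15.594.
Perimeter = 13.789 + 3.1 + 14.3 = 31.189.

perimeter ≈ 31.19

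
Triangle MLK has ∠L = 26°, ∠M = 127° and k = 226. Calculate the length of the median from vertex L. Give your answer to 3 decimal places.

m_L ≈ 304.405

The third angle is ∠K = 180° − ∠M − ∠L = 27.00°.
Law of sines: m = k·sin M/sin K ≈ 397.57.
Law of sines: l = k·sin L/sin K ≈ 218.22.
Median from L: ½√(2·k² + 2·m² − l²) ≈ 304.4.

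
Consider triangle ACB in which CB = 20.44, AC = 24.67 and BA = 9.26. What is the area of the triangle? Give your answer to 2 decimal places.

Semiperimeter s = (20.44 + 9.26 + 24.67)/2 = 27.185.
Heron's formula: area = √(27.185·6.745·17.925·2.515) ≈ 90.919.

area ≈ 90.92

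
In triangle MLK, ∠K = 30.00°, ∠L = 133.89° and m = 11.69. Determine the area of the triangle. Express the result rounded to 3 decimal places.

The third angle is ∠M = 180° − ∠L − ∠K = 16.11°.
Law of sines: l = m·sin L/sin M ≈ 30.361.
Law of sines: k = m·sin K/sin M ≈ 21.064.
Area = ½·m·l·sin K ≈ 88.73.

area ≈ 88.730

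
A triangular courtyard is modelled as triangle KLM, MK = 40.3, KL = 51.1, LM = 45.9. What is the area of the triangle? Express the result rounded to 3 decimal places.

Semiperimeter s = (45.9 + 40.3 + 51.1)/2 = 68.65.
Heron's formula: area = √(68.65·22.75·28.35·17.55) ≈ 881.51.

881.508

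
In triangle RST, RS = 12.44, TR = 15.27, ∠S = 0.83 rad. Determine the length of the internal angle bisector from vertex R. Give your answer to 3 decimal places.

Law of sines: sin T = RS·sin S/TR ≈ 0.60117.
Since TR ≥ RS, only the acute value applies: ∠T ≈ 0.645 rad.
Then ∠R = π − ∠S − ∠T ≈ 1.667 rad.
Law of sines gives ST = TR·sin R/sin S ≈ 20.598.
The bisector from R has length 2·TR·RS·cos(∠R/2)/(TR+RS) ≈ 9.2193.

t_R ≈ 9.219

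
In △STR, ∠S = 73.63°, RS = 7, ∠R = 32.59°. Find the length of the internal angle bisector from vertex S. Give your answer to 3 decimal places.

The third angle is ∠T = 180° − ∠R − ∠S = 73.78°.
Law of sines: TR = RS·sin S/sin T ≈ 6.9946.
Law of sines: ST = RS·sin R/sin T ≈ 3.9267.
The bisector from S has length 2·RS·ST·cos(∠S/2)/(RS+ST) ≈ 4.0278.

4.028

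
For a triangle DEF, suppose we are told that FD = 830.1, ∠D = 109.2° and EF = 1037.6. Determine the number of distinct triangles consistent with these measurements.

1

FD·sin D = 830.1·sin(109.2°) ≈ 783.9.
Since ∠D is not acute, a triangle exists only if EF > FD; here EF > FD, so there is exactly one triangle.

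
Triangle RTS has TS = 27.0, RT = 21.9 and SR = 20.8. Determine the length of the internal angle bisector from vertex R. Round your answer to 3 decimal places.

By the law of cosines, cos R = (SR² + RT² − TS²) / (2·SR·RT) ≈ 0.20114, so ∠R ≈ 1.368 rad.
The bisector from R has length 2·SR·RT·cos(∠R/2)/(SR+RT) ≈ 16.535.

16.535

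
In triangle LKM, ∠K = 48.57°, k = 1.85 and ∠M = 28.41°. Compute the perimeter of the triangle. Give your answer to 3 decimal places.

5.428

The third angle is ∠L = 180° − ∠K − ∠M = 103.02°.
Law of sines: l = k·sin L/sin K ≈ 2.404.
Law of sines: m = k·sin M/sin K ≈ 1.174.
Semiperimeter s = (2.404+1.85+1.174)/2 = 2.714.
Perimeter = 2.404 + 1.85 + 1.174 = 5.428.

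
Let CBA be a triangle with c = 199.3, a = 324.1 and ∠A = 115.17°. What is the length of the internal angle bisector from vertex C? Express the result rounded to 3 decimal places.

Law of sines: sin C = c·sin A/a ≈ 0.55655.
Since a ≥ c, only the acute value applies: ∠C ≈ 33.82°.
Then ∠B = 180° − ∠A − ∠C ≈ 31.01°.
Law of sines gives b = a·sin B/sin A ≈ 184.5.
The bisector from C has length 2·b·a·cos(∠C/2)/(b+a) ≈ 224.98.

224.980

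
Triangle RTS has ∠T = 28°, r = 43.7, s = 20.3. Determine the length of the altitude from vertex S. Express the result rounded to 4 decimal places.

By the law of cosines, t² = s² + r² − 2·s·r·cos T = 755.24, so t ≈ 27.482.
Area = ½·s·r·sin T ≈ 208.24.
The altitude from S has length 2·area/s ≈ 20.516.

h_S ≈ 20.5159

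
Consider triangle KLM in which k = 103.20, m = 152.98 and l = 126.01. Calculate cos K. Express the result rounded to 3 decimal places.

0.743

By the law of cosines, cos K = (l² + m² − k²) / (2·l·m) ≈ 0.74262, so ∠K ≈ 0.7338 rad.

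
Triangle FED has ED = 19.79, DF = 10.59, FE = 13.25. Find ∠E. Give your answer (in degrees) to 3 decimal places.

∠E ≈ 29.806°

By the law of cosines, cos E = (FE² + ED² − DF²) / (2·FE·ED) ≈ 0.86771, so ∠E ≈ 29.81°.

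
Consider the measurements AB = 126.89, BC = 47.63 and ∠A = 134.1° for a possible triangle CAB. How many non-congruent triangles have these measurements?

AB·sin A = 126.89·sin(134.1°) ≈ 91.12.
Since ∠A is not acute, a triangle exists only if BC > AB; here BC ≤ AB, so there is no triangle.

0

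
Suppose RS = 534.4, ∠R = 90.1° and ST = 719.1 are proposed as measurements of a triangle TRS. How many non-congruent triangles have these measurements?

RS·sin R = 534.4·sin(90.1°) ≈ 534.4.
Since ∠R is not acute, a triangle exists only if ST > RS; here ST > RS, so there is exactly one triangle.

1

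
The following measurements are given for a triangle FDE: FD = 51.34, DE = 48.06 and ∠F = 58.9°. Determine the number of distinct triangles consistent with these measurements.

FD·sin F = 51.34·sin(58.9°) ≈ 43.96.
Since FD sin F < DE < FD (43.96 < 48.06 < 51.34), two triangles exist.

2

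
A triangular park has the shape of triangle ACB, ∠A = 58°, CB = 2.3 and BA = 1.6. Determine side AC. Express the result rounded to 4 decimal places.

Law of sines: sin C = BA·sin A/CB ≈ 0.58995.
Since CB ≥ BA, only the acute value applies: ∠C ≈ 36.15°.
Then ∠B = 180° − ∠A − ∠C ≈ 85.85°.
Law of sines gives AC = CB·sin B/sin A ≈ 2.705.

2.7050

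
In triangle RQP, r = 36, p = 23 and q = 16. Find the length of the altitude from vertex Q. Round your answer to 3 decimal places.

16.553

Semiperimeter s = (36 + 16 + 23)/2 = 37.5.
Heron's formula: area = √(37.5·1.5·21.5·14.5) ≈ 132.42.
The altitude from Q has length 2·area/q ≈ 16.553.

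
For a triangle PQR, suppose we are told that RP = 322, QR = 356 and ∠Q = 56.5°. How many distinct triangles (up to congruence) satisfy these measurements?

QR·sin Q = 356·sin(56.5°) ≈ 296.9.
Since QR sin Q < RP < QR (296.9 < 322 < 356), two triangles exist.

2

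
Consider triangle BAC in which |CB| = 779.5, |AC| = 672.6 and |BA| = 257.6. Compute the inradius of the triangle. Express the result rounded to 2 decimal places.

Semiperimeter s = (672.6 + 779.5 + 257.6)/2 = 854.85.
Heron's formula: area = √(854.85·182.25·75.35·597.25) ≈ 83733.
Inradius = area/s = 83733/854.85 ≈ 97.951.

97.95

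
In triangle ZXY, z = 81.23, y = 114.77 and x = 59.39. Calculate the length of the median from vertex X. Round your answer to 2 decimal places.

m_X ≈ 94.89

Median from X: ½√(2·y² + 2·z² − x²) ≈ 94.886.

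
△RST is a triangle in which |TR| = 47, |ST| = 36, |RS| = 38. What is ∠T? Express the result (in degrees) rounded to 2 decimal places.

By the law of cosines, cos T = (|ST|² + |TR|² − |RS|²) / (2·|ST|·|TR|) ≈ 0.60904, so ∠T ≈ 52.48°.

∠T ≈ 52.48°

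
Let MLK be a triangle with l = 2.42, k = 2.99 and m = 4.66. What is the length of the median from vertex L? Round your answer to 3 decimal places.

m_L ≈ 3.723

Median from L: ½√(2·k² + 2·m² − l²) ≈ 3.7234.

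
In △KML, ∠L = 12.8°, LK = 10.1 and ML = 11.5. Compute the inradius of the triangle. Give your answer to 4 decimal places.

By the law of cosines, KM² = ML² + LK² − 2·ML·LK·cos L = 7.7328, so KM ≈ 2.7808.
Area = ½·ML·LK·sin L ≈ 12.866.
Semiperimeter s = (11.5+10.1+2.7808)/2 = 12.19.
Inradius = area/s = 12.866/12.19 ≈ 1.0555.

r ≈ 1.0555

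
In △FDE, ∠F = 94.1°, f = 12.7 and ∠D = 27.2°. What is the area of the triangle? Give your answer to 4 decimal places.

area ≈ 31.5784

The third angle is ∠E = 180° − ∠F − ∠D = 58.70°.
Law of sines: d = f·sin D/sin F ≈ 5.82.
Law of sines: e = f·sin E/sin F ≈ 10.879.
Area = ½·f·d·sin E ≈ 31.578.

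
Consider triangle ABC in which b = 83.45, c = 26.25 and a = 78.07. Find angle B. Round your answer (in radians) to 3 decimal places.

1.615

By the law of cosines, cos B = (c² + a² − b²) / (2·c·a) ≈ -0.04390, so ∠B ≈ 1.6147 rad.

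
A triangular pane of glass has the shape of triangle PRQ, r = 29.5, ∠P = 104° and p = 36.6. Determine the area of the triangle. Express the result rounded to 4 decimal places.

Law of sines: sin R = r·sin P/p ≈ 0.78207.
Since p ≥ r, only the acute value applies: ∠R ≈ 51.45°.
Then ∠Q = 180° − ∠P − ∠R ≈ 24.55°.
Law of sines gives q = p·sin Q/sin P ≈ 15.672.
Area = ½·p·r·sin Q ≈ 224.3.

area ≈ 224.2973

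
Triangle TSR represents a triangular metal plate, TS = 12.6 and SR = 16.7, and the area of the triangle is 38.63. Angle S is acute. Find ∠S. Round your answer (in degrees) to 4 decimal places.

From area = ½·TS·SR·sin S, we get sin S = 2·area/(TS·SR) ≈ 0.36717.
Taking the acute solution, ∠S ≈ 21.54°.

∠S ≈ 21.5412°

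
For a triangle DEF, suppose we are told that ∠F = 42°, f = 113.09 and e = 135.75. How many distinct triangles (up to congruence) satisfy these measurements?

e·sin F = 135.75·sin(42°) ≈ 90.83.
Since e sin F < f < e (90.83 < 113.09 < 135.75), two triangles exist.

2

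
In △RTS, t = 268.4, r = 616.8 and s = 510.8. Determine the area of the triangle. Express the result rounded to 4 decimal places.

67513.5251

Semiperimeter p = (616.8 + 268.4 + 510.8)/2 = 698.
Heron's formula: area = √(698·81.2·429.6·187.2) ≈ 67514.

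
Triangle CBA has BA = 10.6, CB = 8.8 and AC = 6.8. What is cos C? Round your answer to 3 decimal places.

By the law of cosines, cos C = (AC² + CB² − BA²) / (2·AC·CB) ≈ 0.09459, so ∠C ≈ 84.57°.

0.095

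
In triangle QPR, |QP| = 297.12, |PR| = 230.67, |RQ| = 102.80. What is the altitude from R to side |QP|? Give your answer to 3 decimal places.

68.331

Semiperimeter s = (230.67 + 102.8 + 297.12)/2 = 315.29.
Heron's formula: area = √(315.29·84.625·212.49·18.175) ≈ 10151.
The altitude from R has length 2·area/|QP| ≈ 68.331.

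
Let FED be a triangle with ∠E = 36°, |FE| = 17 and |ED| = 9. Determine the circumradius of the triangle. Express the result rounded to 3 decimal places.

By the law of cosines, |DF|² = |FE|² + |ED|² − 2·|FE|·|ED|·cos E = 122.44, so |DF| ≈ 11.065.
Area = ½·|FE|·|ED|·sin E ≈ 44.966.
Circumradius = |DF|/(2 sin E) ≈ 9.4127.

R ≈ 9.413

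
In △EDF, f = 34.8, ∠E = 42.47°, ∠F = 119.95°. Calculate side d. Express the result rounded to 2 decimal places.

12.13

The third angle is ∠D = 180° − ∠F − ∠E = 17.58°.
Law of sines: d = f·sin D/sin F ≈ 12.131.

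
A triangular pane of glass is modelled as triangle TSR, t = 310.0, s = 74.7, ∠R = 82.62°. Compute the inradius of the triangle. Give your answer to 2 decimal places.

By the law of cosines, r² = t² + s² − 2·t·s·cos R = 95731, so r ≈ 309.4.
Area = ½·t·s·sin R ≈ 11483.
Semiperimeter p = (310+74.7+309.4)/2 = 347.05.
Inradius = area/p = 11483/347.05 ≈ 33.086.

33.09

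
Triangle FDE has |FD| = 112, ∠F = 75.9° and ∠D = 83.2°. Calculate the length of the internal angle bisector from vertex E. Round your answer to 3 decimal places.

The third angle is ∠E = 180° − ∠F − ∠D = 20.90°.
Law of sines: |DE| = |FD|·sin F/sin E ≈ 304.5.
Law of sines: |EF| = |FD|·sin D/sin E ≈ 311.75.
The bisector from E has length 2·|DE|·|EF|·cos(∠E/2)/(|DE|+|EF|) ≈ 302.97.

t_E ≈ 302.970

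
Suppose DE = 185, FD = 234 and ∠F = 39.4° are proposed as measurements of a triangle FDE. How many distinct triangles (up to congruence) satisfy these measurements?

FD·sin F = 234·sin(39.4°) ≈ 148.5.
Since FD sin F < DE < FD (148.5 < 185 < 234), two triangles exist.

2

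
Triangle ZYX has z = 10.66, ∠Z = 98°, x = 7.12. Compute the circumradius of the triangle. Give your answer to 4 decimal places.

R ≈ 5.3824

Law of sines: sin X = x·sin Z/z ≈ 0.66142.
Since z ≥ x, only the acute value applies: ∠X ≈ 41.41°.
Then ∠Y = 180° − ∠Z − ∠X ≈ 40.59°.
Law of sines gives y = z·sin Y/sin Z ≈ 7.0043.
Circumradius = z/(2 sin Z) ≈ 5.3824.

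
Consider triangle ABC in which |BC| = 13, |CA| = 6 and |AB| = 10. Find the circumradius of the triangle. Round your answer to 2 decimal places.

By the law of cosines, cos A = (|CA|² + |AB|² − |BC|²) / (2·|CA|·|AB|) ≈ -0.27500, so ∠A ≈ 105.96°.
Circumradius = |BC|/(2 sin A) ≈ 6.7607.

6.76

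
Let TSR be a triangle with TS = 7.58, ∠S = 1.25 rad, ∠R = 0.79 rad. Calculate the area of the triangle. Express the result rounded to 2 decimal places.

34.23

The third angle is ∠T = π − ∠S − ∠R = 1.102 rad.
Law of sines: SR = TS·sin T/sin R ≈ 9.5175.
Law of sines: RT = TS·sin S/sin R ≈ 10.126.
Area = ½·TS·SR·sin S ≈ 34.231.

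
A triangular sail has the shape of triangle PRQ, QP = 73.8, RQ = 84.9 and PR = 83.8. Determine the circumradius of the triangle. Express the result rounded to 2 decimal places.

46.90

By the law of cosines, cos P = (QP² + PR² − RQ²) / (2·QP·PR) ≈ 0.42533, so ∠P ≈ 64.83°.
Circumradius = RQ/(2 sin P) ≈ 46.904.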